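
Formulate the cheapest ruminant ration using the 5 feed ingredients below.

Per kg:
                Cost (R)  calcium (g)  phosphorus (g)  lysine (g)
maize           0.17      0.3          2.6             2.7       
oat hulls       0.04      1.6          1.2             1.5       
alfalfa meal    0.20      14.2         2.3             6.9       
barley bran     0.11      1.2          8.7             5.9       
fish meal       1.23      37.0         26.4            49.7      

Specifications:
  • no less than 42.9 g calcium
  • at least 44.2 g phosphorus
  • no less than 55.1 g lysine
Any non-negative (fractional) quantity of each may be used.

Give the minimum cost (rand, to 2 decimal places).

This is a linear program. Let x1 = kg of maize, x2 = kg of oat hulls, x3 = kg of alfalfa meal, x4 = kg of barley bran, x5 = kg of fish meal.
min 0.17x1 + 0.04x2 + 0.2x3 + 0.11x4 + 1.23x5 s.t.:
  0.3x1 + 1.6x2 + 14.2x3 + 1.2x4 + 37x5 ≥ 42.9   (calcium)
  2.6x1 + 1.2x2 + 2.3x3 + 8.7x4 + 26.4x5 ≥ 44.2   (phosphorus)
  2.7x1 + 1.5x2 + 6.9x3 + 5.9x4 + 49.7x5 ≥ 55.1   (lysine)
  x1, x2, x3, x4, x5 ≥ 0.
The cheapest feasible vertex uses only alfalfa meal, barley bran; maize, oat hulls, fish meal are not used. The calcium and lysine requirements are met with equality.
Solving gives x3 = 2.477, x4 = 6.443.
Objective = 0.2·2.477 + 0.11·6.443 = 1.2041.

R1.20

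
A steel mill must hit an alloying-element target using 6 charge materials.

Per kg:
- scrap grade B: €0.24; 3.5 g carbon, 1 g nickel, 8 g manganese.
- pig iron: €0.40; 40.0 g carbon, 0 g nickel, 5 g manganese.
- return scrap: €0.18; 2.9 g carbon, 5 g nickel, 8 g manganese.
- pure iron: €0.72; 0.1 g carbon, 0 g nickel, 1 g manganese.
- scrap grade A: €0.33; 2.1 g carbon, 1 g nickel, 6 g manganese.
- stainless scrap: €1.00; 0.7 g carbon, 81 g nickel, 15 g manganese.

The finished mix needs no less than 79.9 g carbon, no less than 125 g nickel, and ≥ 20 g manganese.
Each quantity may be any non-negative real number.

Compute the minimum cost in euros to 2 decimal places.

€2.33

Set it up as a linear program. Let x1 = kg of scrap grade B, x2 = kg of pig iron, x3 = kg of return scrap, x4 = kg of pure iron, x5 = kg of scrap grade A, x6 = kg of stainless scrap.
min 0.24x1 + 0.4x2 + 0.18x3 + 0.72x4 + 0.33x5 + 1x6 subject to:
  3.5x1 + 40x2 + 2.9x3 + 0.1x4 + 2.1x5 + 0.7x6 ≥ 79.9   (carbon)
  1x1 + 5x3 + 1x5 + 81x6 ≥ 125   (nickel)
  8x1 + 5x2 + 8x3 + 1x4 + 6x5 + 15x6 ≥ 20   (manganese)
  x1, x2, x3, x4, x5, x6 ≥ 0.
The minimum-cost mix takes nothing from scrap grade B, return scrap, pure iron, scrap grade A — only pig iron, stainless scrap. Binding constraints: carbon and nickel.
That vertex is x2 = 1.97, x6 = 1.543.
Hence cost = 0.4·1.97 + 1·1.543 = €2.3310.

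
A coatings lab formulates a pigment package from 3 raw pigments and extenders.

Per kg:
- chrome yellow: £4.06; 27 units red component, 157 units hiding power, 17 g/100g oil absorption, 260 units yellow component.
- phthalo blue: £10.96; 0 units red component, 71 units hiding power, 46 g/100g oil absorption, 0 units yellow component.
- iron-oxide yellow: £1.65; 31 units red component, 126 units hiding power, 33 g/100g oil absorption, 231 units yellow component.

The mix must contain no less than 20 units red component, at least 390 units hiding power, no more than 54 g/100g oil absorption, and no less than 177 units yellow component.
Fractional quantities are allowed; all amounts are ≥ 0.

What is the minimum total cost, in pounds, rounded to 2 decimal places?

Let x1 = kg of chrome yellow, x2 = kg of phthalo blue, x3 = kg of iron-oxide yellow.
Minimize 4.06x1 + 10.96x2 + 1.65x3 subject to:
  27x1 + 31x3 ≥ 20   (red component)
  157x1 + 71x2 + 126x3 ≥ 390   (hiding power)
  17x1 + 46x2 + 33x3 ≤ 54   (oil absorption)
  260x1 + 231x3 ≥ 177   (yellow component)
  x1, x2, x3 ≥ 0.
The minimum-cost mix takes nothing from phthalo blue — only chrome yellow, iron-oxide yellow. There the hiding power and oil absorption constraints are tight.
Solving gives x1 = 1.996, x3 = 0.6081.
Objective = 4.06·1.996 + 1.65·0.6081 = 9.1071.

£9.11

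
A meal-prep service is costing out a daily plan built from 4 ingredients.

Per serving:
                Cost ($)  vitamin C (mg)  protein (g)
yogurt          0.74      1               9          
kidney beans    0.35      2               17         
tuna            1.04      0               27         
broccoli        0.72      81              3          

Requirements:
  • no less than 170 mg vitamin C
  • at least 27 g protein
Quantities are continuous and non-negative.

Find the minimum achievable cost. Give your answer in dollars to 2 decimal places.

Set it up as a linear program. Let x1 = servings of yogurt, x2 = servings of kidney beans, x3 = servings of tuna, x4 = servings of broccoli.
Minimize 0.74x1 + 0.35x2 + 1.04x3 + 0.72x4 s.t.:
  1x1 + 2x2 + 81x4 ≥ 170   (vitamin C)
  9x1 + 17x2 + 27x3 + 3x4 ≥ 27   (protein)
  x1, x2, x3, x4 ≥ 0.
At the optimum only kidney beans, broccoli are positive (yogurt, tuna = 0). The vitamin C and protein requirements are met with equality.
Optimal quantities: kidney beans = 1.223 servings, broccoli = 2.069 servings.
Cost = 0.35·1.223 + 0.72·2.069 = 1.9177.

$1.92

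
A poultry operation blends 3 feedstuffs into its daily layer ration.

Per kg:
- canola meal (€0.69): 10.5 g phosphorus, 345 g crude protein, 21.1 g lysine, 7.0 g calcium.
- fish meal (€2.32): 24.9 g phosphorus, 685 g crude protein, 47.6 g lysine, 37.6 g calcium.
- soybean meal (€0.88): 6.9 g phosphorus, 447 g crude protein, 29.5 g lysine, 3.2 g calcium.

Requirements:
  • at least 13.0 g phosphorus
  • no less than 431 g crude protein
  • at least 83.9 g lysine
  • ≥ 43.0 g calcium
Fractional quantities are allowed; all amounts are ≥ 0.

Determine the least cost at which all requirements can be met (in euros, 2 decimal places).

Let x1 = kg of canola meal, x2 = kg of fish meal, x3 = kg of soybean meal.
Minimise 0.69x1 + 2.32x2 + 0.88x3 subject to:
  10.5x1 + 24.9x2 + 6.9x3 ≥ 13   (phosphorus)
  345x1 + 685x2 + 447x3 ≥ 431   (crude protein)
  21.1x1 + 47.6x2 + 29.5x3 ≥ 83.9   (lysine)
  7x1 + 37.6x2 + 3.2x3 ≥ 43   (calcium)
  x1, x2, x3 ≥ 0.
The minimum-cost mix takes nothing from soybean meal — only canola meal, fish meal. There the lysine and calcium constraints are tight.
That vertex is x1 = 2.408, x2 = 0.6954.
Cost = 0.69·2.408 + 2.32·0.6954 = 3.2748.

€3.27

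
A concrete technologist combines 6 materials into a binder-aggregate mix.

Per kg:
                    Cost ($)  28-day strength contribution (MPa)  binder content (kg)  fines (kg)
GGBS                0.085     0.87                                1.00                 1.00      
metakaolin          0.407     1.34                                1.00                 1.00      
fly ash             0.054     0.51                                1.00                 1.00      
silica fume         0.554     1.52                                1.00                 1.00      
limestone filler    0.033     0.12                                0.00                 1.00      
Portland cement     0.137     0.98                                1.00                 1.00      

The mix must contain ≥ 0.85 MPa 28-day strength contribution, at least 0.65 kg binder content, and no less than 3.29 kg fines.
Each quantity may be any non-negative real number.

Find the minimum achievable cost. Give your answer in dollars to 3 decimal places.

Let x1 = kg of GGBS, x2 = kg of metakaolin, x3 = kg of fly ash, x4 = kg of silica fume, x5 = kg of limestone filler, x6 = kg of Portland cement.
Minimise 0.085x1 + 0.407x2 + 0.054x3 + 0.554x4 + 0.033x5 + 0.137x6 with:
  0.87x1 + 1.34x2 + 0.51x3 + 1.52x4 + 0.12x5 + 0.98x6 ≥ 0.85   (28-day strength contribution)
  1x1 + 1x2 + 1x3 + 1x4 + 1x6 ≥ 0.65   (binder content)
  1x1 + 1x2 + 1x3 + 1x4 + 1x5 + 1x6 ≥ 3.29   (fines)
  x1, x2, x3, x4, x5, x6 ≥ 0.
The cheapest feasible vertex uses only fly ash, limestone filler; GGBS, metakaolin, silica fume, Portland cement are not used. Binding constraints: 28-day strength contribution and fines.
Optimal quantities: fly ash = 1.167 kg, limestone filler = 2.123 kg.
Hence cost = 0.054·1.167 + 0.033·2.123 = $0.13308.

$0.133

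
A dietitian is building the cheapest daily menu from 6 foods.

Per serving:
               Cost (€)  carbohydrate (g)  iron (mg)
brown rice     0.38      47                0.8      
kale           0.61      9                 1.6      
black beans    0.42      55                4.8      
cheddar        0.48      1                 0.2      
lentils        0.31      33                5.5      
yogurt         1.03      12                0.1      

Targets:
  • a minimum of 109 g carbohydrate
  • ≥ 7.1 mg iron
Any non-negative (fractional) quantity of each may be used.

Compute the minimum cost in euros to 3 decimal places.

€0.832

Treat it as an LP. Let x1 = servings of brown rice, x2 = servings of kale, x3 = servings of black beans, x4 = servings of cheddar, x5 = servings of lentils, x6 = servings of yogurt.
Minimise 0.38x1 + 0.61x2 + 0.42x3 + 0.48x4 + 0.31x5 + 1.03x6 subject to:
  47x1 + 9x2 + 55x3 + 1x4 + 33x5 + 12x6 ≥ 109   (carbohydrate)
  0.8x1 + 1.6x2 + 4.8x3 + 0.2x4 + 5.5x5 + 0.1x6 ≥ 7.1   (iron)
  x1, x2, x3, x4, x5, x6 ≥ 0.
The minimum-cost mix takes nothing from brown rice, kale, cheddar, lentils, yogurt — only black beans. Binding constraint: carbohydrate.
Optimal quantities: black beans = 1.982 servings.
Total cost: 0.42·1.982 = 0.83244.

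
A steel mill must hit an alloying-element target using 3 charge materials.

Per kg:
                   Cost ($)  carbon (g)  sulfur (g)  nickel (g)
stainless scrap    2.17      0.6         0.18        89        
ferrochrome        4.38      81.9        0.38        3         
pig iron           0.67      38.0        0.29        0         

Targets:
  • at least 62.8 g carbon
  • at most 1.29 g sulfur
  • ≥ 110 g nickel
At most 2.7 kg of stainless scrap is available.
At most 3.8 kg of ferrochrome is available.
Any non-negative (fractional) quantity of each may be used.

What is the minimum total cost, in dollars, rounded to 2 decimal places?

$3.78

Treat it as an LP. Let x1 = kg of stainless scrap, x2 = kg of ferrochrome, x3 = kg of pig iron.
min 2.17x1 + 4.38x2 + 0.67x3 s.t.:
  0.6x1 + 81.9x2 + 38x3 ≥ 62.8   (carbon)
  0.18x1 + 0.38x2 + 0.29x3 ≤ 1.29   (sulfur)
  89x1 + 3x2 ≥ 110   (nickel)
  x1 ≤ 2.7
  x2 ≤ 3.8
  x1, x2, x3 ≥ 0.
At the optimum only stainless scrap, pig iron are positive (ferrochrome = 0). The carbon and nickel requirements are met with equality.
Solving gives x1 = 1.236, x3 = 1.633.
Total cost: 2.17·1.236 + 0.67·1.633 = 3.7762.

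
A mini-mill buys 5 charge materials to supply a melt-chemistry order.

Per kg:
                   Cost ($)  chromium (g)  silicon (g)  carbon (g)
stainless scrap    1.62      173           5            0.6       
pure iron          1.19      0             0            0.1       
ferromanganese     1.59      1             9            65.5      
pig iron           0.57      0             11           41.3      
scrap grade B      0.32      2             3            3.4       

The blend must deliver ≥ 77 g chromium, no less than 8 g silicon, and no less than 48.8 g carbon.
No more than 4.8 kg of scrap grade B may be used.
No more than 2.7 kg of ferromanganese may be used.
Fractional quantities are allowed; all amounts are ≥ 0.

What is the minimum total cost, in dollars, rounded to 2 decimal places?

Set it up as a linear program. Let x1 = kg of stainless scrap, x2 = kg of pure iron, x3 = kg of ferromanganese, x4 = kg of pig iron, x5 = kg of scrap grade B.
Minimize 1.62x1 + 1.19x2 + 1.59x3 + 0.57x4 + 0.32x5 subject to:
  173x1 + 1x3 + 2x5 ≥ 77   (chromium)
  5x1 + 9x3 + 11x4 + 3x5 ≥ 8   (silicon)
  0.6x1 + 0.1x2 + 65.5x3 + 41.3x4 + 3.4x5 ≥ 48.8   (carbon)
  x5 ≤ 4.8
  x3 ≤ 2.7
  x1, x2, x3, x4, x5 ≥ 0.
The optimal basis is {stainless scrap, pig iron}; pure iron, ferromanganese, scrap grade B drop out. Binding constraints: chromium and carbon.
That vertex is x1 = 0.4451, x4 = 1.175.
Total cost: 1.62·0.4451 + 0.57·1.175 = 1.3908.

$1.39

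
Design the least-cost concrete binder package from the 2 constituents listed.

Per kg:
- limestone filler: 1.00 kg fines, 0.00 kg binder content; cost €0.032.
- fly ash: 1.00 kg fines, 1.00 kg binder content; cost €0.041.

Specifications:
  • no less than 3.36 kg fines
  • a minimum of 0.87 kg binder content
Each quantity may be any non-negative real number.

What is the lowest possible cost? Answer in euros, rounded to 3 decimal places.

Treat it as an LP. Let x1 = kg of limestone filler, x2 = kg of fly ash.
Minimize 0.032x1 + 0.041x2 subject to:
  1x1 + 1x2 ≥ 3.36   (fines)
  1x2 ≥ 0.87   (binder content)
  x1, x2 ≥ 0.
Both inputs are positive at the optimum. There the fines and binder content constraints are tight.
Solving gives x1 = 2.49, x2 = 0.87.
Total cost: 0.032·2.49 + 0.041·0.87 = 0.11535.

€0.115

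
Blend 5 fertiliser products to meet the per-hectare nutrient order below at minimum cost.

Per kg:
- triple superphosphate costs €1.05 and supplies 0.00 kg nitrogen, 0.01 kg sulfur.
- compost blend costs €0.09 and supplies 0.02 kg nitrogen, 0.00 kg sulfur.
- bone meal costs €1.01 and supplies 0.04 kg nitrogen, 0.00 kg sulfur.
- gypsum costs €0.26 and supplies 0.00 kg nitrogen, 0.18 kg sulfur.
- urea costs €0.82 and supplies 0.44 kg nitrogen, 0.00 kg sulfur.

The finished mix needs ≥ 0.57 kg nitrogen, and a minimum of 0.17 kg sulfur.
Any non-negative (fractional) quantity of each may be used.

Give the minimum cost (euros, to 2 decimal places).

€1.31

This is a linear program. Let x1 = kg of triple superphosphate, x2 = kg of compost blend, x3 = kg of bone meal, x4 = kg of gypsum, x5 = kg of urea.
Minimize 1.05x1 + 0.09x2 + 1.01x3 + 0.26x4 + 0.82x5 with:
  0.02x2 + 0.04x3 + 0.44x5 ≥ 0.57   (nitrogen)
  0.01x1 + 0.18x4 ≥ 0.17   (sulfur)
  x1, x2, x3, x4, x5 ≥ 0.
The cheapest feasible vertex uses only gypsum, urea; triple superphosphate, compost blend, bone meal are not used. The nitrogen and sulfur requirements are met with equality.
That vertex is x4 = 0.9444, x5 = 1.295.
Total cost: 0.26·0.9444 + 0.82·1.295 = 1.3074.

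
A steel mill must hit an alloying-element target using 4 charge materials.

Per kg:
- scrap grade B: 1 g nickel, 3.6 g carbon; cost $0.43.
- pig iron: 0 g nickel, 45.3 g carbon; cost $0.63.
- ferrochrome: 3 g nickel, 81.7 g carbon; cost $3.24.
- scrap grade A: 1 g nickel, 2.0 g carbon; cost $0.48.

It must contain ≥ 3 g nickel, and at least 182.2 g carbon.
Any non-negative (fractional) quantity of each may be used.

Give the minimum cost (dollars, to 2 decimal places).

Set it up as a linear program. Let x1 = kg of scrap grade B, x2 = kg of pig iron, x3 = kg of ferrochrome, x4 = kg of scrap grade A.
Minimize 0.43x1 + 0.63x2 + 3.24x3 + 0.48x4 subject to:
  1x1 + 3x3 + 1x4 ≥ 3   (nickel)
  3.6x1 + 45.3x2 + 81.7x3 + 2x4 ≥ 182.2   (carbon)
  x1, x2, x3, x4 ≥ 0.
The cheapest feasible vertex uses only scrap grade B, pig iron; ferrochrome, scrap grade A are not used. There the nickel and carbon constraints are tight.
Solving gives x1 = 3, x2 = 3.784.
Hence cost = 0.43·3 + 0.63·3.784 = $3.6739.

$3.67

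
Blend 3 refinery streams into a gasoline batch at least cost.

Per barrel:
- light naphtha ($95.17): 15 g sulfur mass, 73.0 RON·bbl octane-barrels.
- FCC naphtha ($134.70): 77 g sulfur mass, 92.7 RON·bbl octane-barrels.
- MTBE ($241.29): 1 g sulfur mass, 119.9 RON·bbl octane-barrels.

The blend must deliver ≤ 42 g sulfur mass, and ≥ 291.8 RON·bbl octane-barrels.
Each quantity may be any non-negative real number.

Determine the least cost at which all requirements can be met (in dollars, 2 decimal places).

Let x1 = barrels of light naphtha, x2 = barrels of FCC naphtha, x3 = barrels of MTBE.
Minimise 95.17x1 + 134.7x2 + 241.29x3 with:
  15x1 + 77x2 + 1x3 ≤ 42   (sulfur mass)
  73x1 + 92.7x2 + 119.9x3 ≥ 291.8   (octane-barrels)
  x1, x2, x3 ≥ 0.
At the optimum only light naphtha, MTBE are positive (FCC naphtha = 0). The sulfur mass and octane-barrels requirements are met with equality.
So light naphtha = 2.7493 barrels, MTBE = 0.75978 barrels.
Cost = 95.17·2.7493 + 241.29·0.75978 = 444.9782.

$444.98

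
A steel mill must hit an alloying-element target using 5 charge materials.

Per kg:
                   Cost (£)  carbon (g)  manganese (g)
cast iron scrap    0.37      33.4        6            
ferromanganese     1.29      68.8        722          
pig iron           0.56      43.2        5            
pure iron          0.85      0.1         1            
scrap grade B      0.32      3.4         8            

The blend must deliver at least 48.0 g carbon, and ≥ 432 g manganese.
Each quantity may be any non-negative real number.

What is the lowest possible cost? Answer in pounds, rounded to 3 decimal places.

£0.847

Treat it as an LP. Let x1 = kg of cast iron scrap, x2 = kg of ferromanganese, x3 = kg of pig iron, x4 = kg of pure iron, x5 = kg of scrap grade B.
min 0.37x1 + 1.29x2 + 0.56x3 + 0.85x4 + 0.32x5 with:
  33.4x1 + 68.8x2 + 43.2x3 + 0.1x4 + 3.4x5 ≥ 48   (carbon)
  6x1 + 722x2 + 5x3 + 1x4 + 8x5 ≥ 432   (manganese)
  x1, x2, x3, x4, x5 ≥ 0.
At the optimum only cast iron scrap, ferromanganese are positive (pig iron, pure iron, scrap grade B = 0). Binding constraints: carbon and manganese.
Solving gives x1 = 0.2082, x2 = 0.5966.
Hence cost = 0.37·0.2082 + 1.29·0.5966 = £0.84665.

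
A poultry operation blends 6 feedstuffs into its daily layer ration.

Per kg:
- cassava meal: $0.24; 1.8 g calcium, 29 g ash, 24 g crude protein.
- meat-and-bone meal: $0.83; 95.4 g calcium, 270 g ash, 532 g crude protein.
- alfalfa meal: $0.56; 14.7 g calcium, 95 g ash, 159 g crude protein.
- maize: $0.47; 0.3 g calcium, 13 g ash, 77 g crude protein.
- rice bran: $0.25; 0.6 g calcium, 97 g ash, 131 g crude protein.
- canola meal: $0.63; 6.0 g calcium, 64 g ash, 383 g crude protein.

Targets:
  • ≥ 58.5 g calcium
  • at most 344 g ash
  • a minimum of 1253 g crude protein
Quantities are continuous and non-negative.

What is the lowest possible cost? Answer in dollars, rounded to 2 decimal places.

Set it up as a linear program. Let x1 = kg of cassava meal, x2 = kg of meat-and-bone meal, x3 = kg of alfalfa meal, x4 = kg of maize, x5 = kg of rice bran, x6 = kg of canola meal.
Minimize 0.24x1 + 0.83x2 + 0.56x3 + 0.47x4 + 0.25x5 + 0.63x6 with:
  1.8x1 + 95.4x2 + 14.7x3 + 0.3x4 + 0.6x5 + 6x6 ≥ 58.5   (calcium)
  29x1 + 270x2 + 95x3 + 13x4 + 97x5 + 64x6 ≤ 344   (ash)
  24x1 + 532x2 + 159x3 + 77x4 + 131x5 + 383x6 ≥ 1253   (crude protein)
  x1, x2, x3, x4, x5, x6 ≥ 0.
The minimum-cost mix takes nothing from cassava meal, alfalfa meal, maize, rice bran — only meat-and-bone meal, canola meal. Binding constraints: ash and crude protein.
That vertex is x2 = 0.7433, x6 = 2.239.
Objective = 0.83·0.7433 + 0.63·2.239 = 2.0275.

$2.03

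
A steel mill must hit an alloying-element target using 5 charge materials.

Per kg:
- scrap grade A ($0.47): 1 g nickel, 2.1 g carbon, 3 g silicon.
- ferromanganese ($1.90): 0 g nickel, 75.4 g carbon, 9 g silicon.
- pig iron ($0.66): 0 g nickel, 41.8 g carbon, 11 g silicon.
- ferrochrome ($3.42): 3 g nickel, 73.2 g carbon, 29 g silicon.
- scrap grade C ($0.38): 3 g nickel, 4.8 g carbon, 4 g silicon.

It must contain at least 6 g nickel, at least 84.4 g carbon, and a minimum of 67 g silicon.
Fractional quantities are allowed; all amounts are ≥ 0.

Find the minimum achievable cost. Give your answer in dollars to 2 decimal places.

$4.30

Let x1 = kg of scrap grade A, x2 = kg of ferromanganese, x3 = kg of pig iron, x4 = kg of ferrochrome, x5 = kg of scrap grade C.
Minimize 0.47x1 + 1.9x2 + 0.66x3 + 3.42x4 + 0.38x5 subject to:
  1x1 + 3x4 + 3x5 ≥ 6   (nickel)
  2.1x1 + 75.4x2 + 41.8x3 + 73.2x4 + 4.8x5 ≥ 84.4   (carbon)
  3x1 + 9x2 + 11x3 + 29x4 + 4x5 ≥ 67   (silicon)
  x1, x2, x3, x4, x5 ≥ 0.
The optimal basis is {pig iron, scrap grade C}; scrap grade A, ferromanganese, ferrochrome drop out. Binding constraints: nickel and silicon.
Optimal quantities: pig iron = 5.364 kg, scrap grade C = 2 kg.
Total cost: 0.66·5.364 + 0.38·2 = 4.3002.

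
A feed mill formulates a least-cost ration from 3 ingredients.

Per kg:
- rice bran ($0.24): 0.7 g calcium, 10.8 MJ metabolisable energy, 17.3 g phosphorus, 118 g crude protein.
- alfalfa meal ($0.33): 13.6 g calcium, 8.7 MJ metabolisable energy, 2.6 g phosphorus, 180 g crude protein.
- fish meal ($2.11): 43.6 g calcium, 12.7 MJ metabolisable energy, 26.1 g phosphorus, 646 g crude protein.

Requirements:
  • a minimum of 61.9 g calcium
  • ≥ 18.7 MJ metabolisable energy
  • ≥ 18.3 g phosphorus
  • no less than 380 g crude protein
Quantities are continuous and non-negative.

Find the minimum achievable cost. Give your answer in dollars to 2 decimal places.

Set it up as a linear program. Let x1 = kg of rice bran, x2 = kg of alfalfa meal, x3 = kg of fish meal.
min 0.24x1 + 0.33x2 + 2.11x3 subject to:
  0.7x1 + 13.6x2 + 43.6x3 ≥ 61.9   (calcium)
  10.8x1 + 8.7x2 + 12.7x3 ≥ 18.7   (metabolisable energy)
  17.3x1 + 2.6x2 + 26.1x3 ≥ 18.3   (phosphorus)
  118x1 + 180x2 + 646x3 ≥ 380   (crude protein)
  x1, x2, x3 ≥ 0.
The optimal basis is {rice bran, alfalfa meal}; fish meal drops out. There the calcium and phosphorus constraints are tight.
Solving gives x1 = 0.3767, x2 = 4.532.
Hence cost = 0.24·0.3767 + 0.33·4.532 = $1.5860.

$1.59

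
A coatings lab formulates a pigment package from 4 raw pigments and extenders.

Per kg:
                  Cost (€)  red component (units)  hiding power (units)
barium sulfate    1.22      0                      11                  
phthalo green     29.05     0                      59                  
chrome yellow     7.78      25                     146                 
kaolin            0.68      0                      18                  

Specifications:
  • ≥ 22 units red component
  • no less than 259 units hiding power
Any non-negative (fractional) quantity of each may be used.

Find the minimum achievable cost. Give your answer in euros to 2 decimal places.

€11.78

This is a linear program. Let x1 = kg of barium sulfate, x2 = kg of phthalo green, x3 = kg of chrome yellow, x4 = kg of kaolin.
Minimize 1.22x1 + 29.05x2 + 7.78x3 + 0.68x4 with:
  25x3 ≥ 22   (red component)
  11x1 + 59x2 + 146x3 + 18x4 ≥ 259   (hiding power)
  x1, x2, x3, x4 ≥ 0.
The minimum-cost mix takes nothing from barium sulfate, phthalo green — only chrome yellow, kaolin. Binding constraints: red component and hiding power.
So chrome yellow = 0.88 kg, kaolin = 7.251 kg.
Cost = 7.78·0.88 + 0.68·7.251 = 11.7771.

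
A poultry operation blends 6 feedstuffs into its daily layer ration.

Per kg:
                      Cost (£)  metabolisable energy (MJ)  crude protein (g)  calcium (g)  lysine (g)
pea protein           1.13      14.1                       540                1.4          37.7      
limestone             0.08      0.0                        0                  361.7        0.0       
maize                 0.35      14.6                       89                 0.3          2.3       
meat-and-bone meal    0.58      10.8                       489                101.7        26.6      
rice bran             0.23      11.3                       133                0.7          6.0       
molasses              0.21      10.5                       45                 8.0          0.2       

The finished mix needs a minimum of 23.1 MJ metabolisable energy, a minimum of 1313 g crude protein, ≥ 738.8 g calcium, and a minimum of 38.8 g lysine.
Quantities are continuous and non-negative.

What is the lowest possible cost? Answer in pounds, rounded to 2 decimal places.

£1.66

Let x1 = kg of pea protein, x2 = kg of limestone, x3 = kg of maize, x4 = kg of meat-and-bone meal, x5 = kg of rice bran, x6 = kg of molasses.
Minimize 1.13x1 + 0.08x2 + 0.35x3 + 0.58x4 + 0.23x5 + 0.21x6 with:
  14.1x1 + 14.6x3 + 10.8x4 + 11.3x5 + 10.5x6 ≥ 23.1   (metabolisable energy)
  540x1 + 89x3 + 489x4 + 133x5 + 45x6 ≥ 1313   (crude protein)
  1.4x1 + 361.7x2 + 0.3x3 + 101.7x4 + 0.7x5 + 8x6 ≥ 738.8   (calcium)
  37.7x1 + 2.3x3 + 26.6x4 + 6x5 + 0.2x6 ≥ 38.8   (lysine)
  x1, x2, x3, x4, x5, x6 ≥ 0.
The optimal basis is {limestone, meat-and-bone meal}; pea protein, maize, rice bran, molasses drop out. There the crude protein and calcium constraints are tight.
Solving gives x2 = 1.288, x4 = 2.685.
Objective = 0.08·1.288 + 0.58·2.685 = 1.6603.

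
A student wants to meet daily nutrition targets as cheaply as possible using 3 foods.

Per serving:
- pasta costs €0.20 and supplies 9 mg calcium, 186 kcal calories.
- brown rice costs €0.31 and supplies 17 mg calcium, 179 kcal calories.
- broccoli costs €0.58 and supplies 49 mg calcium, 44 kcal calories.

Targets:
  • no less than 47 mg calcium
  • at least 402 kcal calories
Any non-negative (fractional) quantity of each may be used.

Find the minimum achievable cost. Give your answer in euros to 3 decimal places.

€0.745

Let x1 = servings of pasta, x2 = servings of brown rice, x3 = servings of broccoli.
Minimise 0.2x1 + 0.31x2 + 0.58x3 subject to:
  9x1 + 17x2 + 49x3 ≥ 47   (calcium)
  186x1 + 179x2 + 44x3 ≥ 402   (calories)
  x1, x2, x3 ≥ 0.
The cheapest feasible vertex uses only pasta, broccoli; brown rice is not used. The calcium and calories requirements are met with equality.
So pasta = 2.022 servings, broccoli = 0.5877 servings.
Objective = 0.2·2.022 + 0.58·0.5877 = 0.74527.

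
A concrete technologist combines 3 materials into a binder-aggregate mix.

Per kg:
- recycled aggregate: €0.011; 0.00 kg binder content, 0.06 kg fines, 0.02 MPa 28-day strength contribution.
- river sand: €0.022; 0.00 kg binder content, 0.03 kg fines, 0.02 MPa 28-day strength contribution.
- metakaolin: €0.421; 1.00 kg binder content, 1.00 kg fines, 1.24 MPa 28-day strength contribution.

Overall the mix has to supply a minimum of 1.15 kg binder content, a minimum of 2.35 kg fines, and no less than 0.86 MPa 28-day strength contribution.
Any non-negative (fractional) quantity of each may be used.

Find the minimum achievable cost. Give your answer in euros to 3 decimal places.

€0.704

Let x1 = kg of recycled aggregate, x2 = kg of river sand, x3 = kg of metakaolin.
Minimise 0.011x1 + 0.022x2 + 0.421x3 s.t.:
  1x3 ≥ 1.15   (binder content)
  0.06x1 + 0.03x2 + 1x3 ≥ 2.35   (fines)
  0.02x1 + 0.02x2 + 1.24x3 ≥ 0.86   (28-day strength contribution)
  x1, x2, x3 ≥ 0.
The minimum-cost mix takes nothing from river sand — only recycled aggregate, metakaolin. Binding constraints: binder content and fines.
Optimal quantities: recycled aggregate = 20 kg, metakaolin = 1.15 kg.
Objective = 0.011·20 + 0.421·1.15 = 0.70415.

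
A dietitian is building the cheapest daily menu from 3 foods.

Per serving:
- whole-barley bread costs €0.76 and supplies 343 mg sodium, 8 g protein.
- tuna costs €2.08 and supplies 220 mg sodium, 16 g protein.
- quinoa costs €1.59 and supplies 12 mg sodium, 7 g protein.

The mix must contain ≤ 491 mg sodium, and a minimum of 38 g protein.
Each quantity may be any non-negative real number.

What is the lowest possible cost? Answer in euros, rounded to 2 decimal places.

€5.19

Set it up as a linear program. Let x1 = servings of whole-barley bread, x2 = servings of tuna, x3 = servings of quinoa.
Minimise 0.76x1 + 2.08x2 + 1.59x3 with:
  343x1 + 220x2 + 12x3 ≤ 491   (sodium)
  8x1 + 16x2 + 7x3 ≥ 38   (protein)
  x1, x2, x3 ≥ 0.
The minimum-cost mix takes nothing from whole-barley bread — only tuna, quinoa. There the sodium and protein constraints are tight.
Optimal quantities: tuna = 2.211 servings, quinoa = 0.3739 servings.
Hence cost = 2.08·2.211 + 1.59·0.3739 = €5.1934.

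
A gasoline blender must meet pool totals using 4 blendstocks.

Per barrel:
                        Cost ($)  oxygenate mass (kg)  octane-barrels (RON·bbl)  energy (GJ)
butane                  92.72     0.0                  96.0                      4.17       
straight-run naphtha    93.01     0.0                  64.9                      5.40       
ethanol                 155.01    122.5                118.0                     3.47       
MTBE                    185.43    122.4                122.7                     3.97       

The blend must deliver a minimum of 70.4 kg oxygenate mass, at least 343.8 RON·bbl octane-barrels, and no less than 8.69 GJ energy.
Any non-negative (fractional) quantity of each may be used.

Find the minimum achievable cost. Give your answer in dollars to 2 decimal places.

$355.64

Set it up as a linear program. Let x1 = barrels of butane, x2 = barrels of straight-run naphtha, x3 = barrels of ethanol, x4 = barrels of MTBE.
Minimise 92.72x1 + 93.01x2 + 155.01x3 + 185.43x4 with:
  122.5x3 + 122.4x4 ≥ 70.4   (oxygenate mass)
  96x1 + 64.9x2 + 118x3 + 122.7x4 ≥ 343.8   (octane-barrels)
  4.17x1 + 5.4x2 + 3.47x3 + 3.97x4 ≥ 8.69   (energy)
  x1, x2, x3, x4 ≥ 0.
The minimum-cost mix takes nothing from straight-run naphtha, MTBE — only butane, ethanol. Binding constraints: oxygenate mass and octane-barrels.
That vertex is x1 = 2.8749, x3 = 0.57469.
Hence cost = 92.72·2.8749 + 155.01·0.57469 = $355.6434.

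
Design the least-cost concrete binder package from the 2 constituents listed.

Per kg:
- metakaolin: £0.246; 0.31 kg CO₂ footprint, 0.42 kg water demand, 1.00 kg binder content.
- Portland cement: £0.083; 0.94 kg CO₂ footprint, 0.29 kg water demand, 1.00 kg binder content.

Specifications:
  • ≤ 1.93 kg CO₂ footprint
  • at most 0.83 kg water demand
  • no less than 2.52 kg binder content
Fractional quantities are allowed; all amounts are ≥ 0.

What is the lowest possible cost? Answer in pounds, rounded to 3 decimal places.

£0.323

Let x1 = kg of metakaolin, x2 = kg of Portland cement.
min 0.246x1 + 0.083x2 s.t.:
  0.31x1 + 0.94x2 ≤ 1.93   (CO₂ footprint)
  0.42x1 + 0.29x2 ≤ 0.83   (water demand)
  1x1 + 1x2 ≥ 2.52   (binder content)
  x1, x2 ≥ 0.
Both inputs are positive at the optimum. Binding constraints: CO₂ footprint and binder content.
Optimal quantities: metakaolin = 0.6965 kg, Portland cement = 1.823 kg.
Total cost: 0.246·0.6965 + 0.083·1.823 = 0.32265.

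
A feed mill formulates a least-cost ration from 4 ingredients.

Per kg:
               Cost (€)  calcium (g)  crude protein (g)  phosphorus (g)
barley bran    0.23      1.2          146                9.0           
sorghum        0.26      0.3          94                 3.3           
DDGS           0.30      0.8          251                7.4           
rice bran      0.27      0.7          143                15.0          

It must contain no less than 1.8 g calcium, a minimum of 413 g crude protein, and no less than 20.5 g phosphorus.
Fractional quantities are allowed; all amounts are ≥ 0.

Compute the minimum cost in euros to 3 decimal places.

Set it up as a linear program. Let x1 = kg of barley bran, x2 = kg of sorghum, x3 = kg of DDGS, x4 = kg of rice bran.
Minimise 0.23x1 + 0.26x2 + 0.3x3 + 0.27x4 s.t.:
  1.2x1 + 0.3x2 + 0.8x3 + 0.7x4 ≥ 1.8   (calcium)
  146x1 + 94x2 + 251x3 + 143x4 ≥ 413   (crude protein)
  9x1 + 3.3x2 + 7.4x3 + 15x4 ≥ 20.5   (phosphorus)
  x1, x2, x3, x4 ≥ 0.
The cheapest feasible vertex uses only barley bran, DDGS, rice bran; sorghum is not used. Binding constraints: calcium, crude protein, phosphorus.
That vertex is x1 = 0.4698, x3 = 1.049, x4 = 0.5673.
Objective = 0.23·0.4698 + 0.3·1.049 + 0.27·0.5673 = 0.57593.

€0.576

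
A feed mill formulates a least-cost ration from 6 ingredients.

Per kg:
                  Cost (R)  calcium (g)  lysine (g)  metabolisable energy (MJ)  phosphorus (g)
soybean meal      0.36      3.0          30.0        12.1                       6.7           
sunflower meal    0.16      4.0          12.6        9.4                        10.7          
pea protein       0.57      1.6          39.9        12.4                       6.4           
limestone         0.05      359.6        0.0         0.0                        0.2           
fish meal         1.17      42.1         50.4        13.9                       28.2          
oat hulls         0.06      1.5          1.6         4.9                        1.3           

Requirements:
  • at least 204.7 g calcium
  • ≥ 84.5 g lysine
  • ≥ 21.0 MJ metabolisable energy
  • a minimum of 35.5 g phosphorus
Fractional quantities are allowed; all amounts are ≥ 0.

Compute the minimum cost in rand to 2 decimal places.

R1.06

Set it up as a linear program. Let x1 = kg of soybean meal, x2 = kg of sunflower meal, x3 = kg of pea protein, x4 = kg of limestone, x5 = kg of fish meal, x6 = kg of oat hulls.
min 0.36x1 + 0.16x2 + 0.57x3 + 0.05x4 + 1.17x5 + 0.06x6 with:
  3x1 + 4x2 + 1.6x3 + 359.6x4 + 42.1x5 + 1.5x6 ≥ 204.7   (calcium)
  30x1 + 12.6x2 + 39.9x3 + 50.4x5 + 1.6x6 ≥ 84.5   (lysine)
  12.1x1 + 9.4x2 + 12.4x3 + 13.9x5 + 4.9x6 ≥ 21   (metabolisable energy)
  6.7x1 + 10.7x2 + 6.4x3 + 0.2x4 + 28.2x5 + 1.3x6 ≥ 35.5   (phosphorus)
  x1, x2, x3, x4, x5, x6 ≥ 0.
The optimal basis is {soybean meal, sunflower meal, limestone}; pea protein, fish meal, oat hulls drop out. There the calcium, lysine, phosphorus constraints are tight.
So soybean meal = 1.937 kg, sunflower meal = 2.095 kg, limestone = 0.5298 kg.
Cost = 0.36·1.937 + 0.16·2.095 + 0.05·0.5298 = 1.0590.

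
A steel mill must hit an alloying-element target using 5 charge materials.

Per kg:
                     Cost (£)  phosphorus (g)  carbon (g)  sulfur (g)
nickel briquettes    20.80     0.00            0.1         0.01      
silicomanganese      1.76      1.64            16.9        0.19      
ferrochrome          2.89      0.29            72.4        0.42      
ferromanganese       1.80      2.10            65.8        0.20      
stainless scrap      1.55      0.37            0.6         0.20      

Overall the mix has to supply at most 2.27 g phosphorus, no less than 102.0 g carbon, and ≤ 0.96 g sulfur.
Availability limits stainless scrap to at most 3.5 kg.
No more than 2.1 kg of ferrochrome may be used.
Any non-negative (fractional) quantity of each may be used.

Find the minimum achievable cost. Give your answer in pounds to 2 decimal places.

£3.23

Set it up as a linear program. Let x1 = kg of nickel briquettes, x2 = kg of silicomanganese, x3 = kg of ferrochrome, x4 = kg of ferromanganese, x5 = kg of stainless scrap.
min 20.8x1 + 1.76x2 + 2.89x3 + 1.8x4 + 1.55x5 s.t.:
  1.64x2 + 0.29x3 + 2.1x4 + 0.37x5 ≤ 2.27   (phosphorus)
  0.1x1 + 16.9x2 + 72.4x3 + 65.8x4 + 0.6x5 ≥ 102   (carbon)
  0.01x1 + 0.19x2 + 0.42x3 + 0.2x4 + 0.2x5 ≤ 0.96   (sulfur)
  x5 ≤ 3.5
  x3 ≤ 2.1
  x1, x2, x3, x4, x5 ≥ 0.
The minimum-cost mix takes nothing from nickel briquettes, silicomanganese, stainless scrap — only ferrochrome, ferromanganese. The phosphorus and carbon requirements are met with equality.
So ferrochrome = 0.4876 kg, ferromanganese = 1.014 kg.
Hence cost = 2.89·0.4876 + 1.8·1.014 = £3.2344.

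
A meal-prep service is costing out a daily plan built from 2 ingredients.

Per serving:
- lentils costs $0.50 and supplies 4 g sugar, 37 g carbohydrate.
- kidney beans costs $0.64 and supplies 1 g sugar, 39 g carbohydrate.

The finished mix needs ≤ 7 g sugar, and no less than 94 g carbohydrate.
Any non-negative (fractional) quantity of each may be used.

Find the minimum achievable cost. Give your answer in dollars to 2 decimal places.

Set it up as a linear program. Let x1 = servings of lentils, x2 = servings of kidney beans.
Minimise 0.5x1 + 0.64x2 with:
  4x1 + 1x2 ≤ 7   (sugar)
  37x1 + 39x2 ≥ 94   (carbohydrate)
  x1, x2 ≥ 0.
Both inputs are positive at the optimum. Binding constraints: sugar and carbohydrate.
So lentils = 1.504 servings, kidney beans = 0.9832 servings.
Total cost: 0.5·1.504 + 0.64·0.9832 = 1.3812.

$1.38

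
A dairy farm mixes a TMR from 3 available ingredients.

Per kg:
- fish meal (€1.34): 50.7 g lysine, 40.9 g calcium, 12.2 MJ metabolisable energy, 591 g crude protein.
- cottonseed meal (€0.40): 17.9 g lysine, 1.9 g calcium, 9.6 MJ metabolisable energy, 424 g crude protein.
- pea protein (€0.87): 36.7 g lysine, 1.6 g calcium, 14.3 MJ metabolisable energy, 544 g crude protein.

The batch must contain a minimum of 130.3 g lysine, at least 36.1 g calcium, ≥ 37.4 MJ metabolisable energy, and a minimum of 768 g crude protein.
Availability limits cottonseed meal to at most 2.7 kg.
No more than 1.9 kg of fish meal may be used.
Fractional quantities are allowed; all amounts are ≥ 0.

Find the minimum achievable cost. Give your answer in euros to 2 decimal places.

This is a linear program. Let x1 = kg of fish meal, x2 = kg of cottonseed meal, x3 = kg of pea protein.
Minimize 1.34x1 + 0.4x2 + 0.87x3 s.t.:
  50.7x1 + 17.9x2 + 36.7x3 ≥ 130.3   (lysine)
  40.9x1 + 1.9x2 + 1.6x3 ≥ 36.1   (calcium)
  12.2x1 + 9.6x2 + 14.3x3 ≥ 37.4   (metabolisable energy)
  591x1 + 424x2 + 544x3 ≥ 768   (crude protein)
  x2 ≤ 2.7
  x1 ≤ 1.9
  x1, x2, x3 ≥ 0.
All 3 inputs are positive at the optimum. Binding constraints: lysine, calcium, the cottonseed meal cap.
Solving gives x1 = 0.7081, x2 = 2.7, x3 = 1.255.
Total cost: 1.34·0.7081 + 0.4·2.7 + 0.87·1.255 = 3.1207.

€3.12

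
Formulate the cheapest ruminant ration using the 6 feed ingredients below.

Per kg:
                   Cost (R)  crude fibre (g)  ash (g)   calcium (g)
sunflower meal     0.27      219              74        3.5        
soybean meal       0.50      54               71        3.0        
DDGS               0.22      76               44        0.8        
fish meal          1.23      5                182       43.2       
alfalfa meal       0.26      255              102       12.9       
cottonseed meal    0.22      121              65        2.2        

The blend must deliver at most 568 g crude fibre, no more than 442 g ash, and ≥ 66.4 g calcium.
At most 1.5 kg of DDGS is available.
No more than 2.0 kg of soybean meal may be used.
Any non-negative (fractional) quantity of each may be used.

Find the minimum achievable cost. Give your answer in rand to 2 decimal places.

R1.65

Treat it as an LP. Let x1 = kg of sunflower meal, x2 = kg of soybean meal, x3 = kg of DDGS, x4 = kg of fish meal, x5 = kg of alfalfa meal, x6 = kg of cottonseed meal.
Minimize 0.27x1 + 0.5x2 + 0.22x3 + 1.23x4 + 0.26x5 + 0.22x6 with:
  219x1 + 54x2 + 76x3 + 5x4 + 255x5 + 121x6 ≤ 568   (crude fibre)
  74x1 + 71x2 + 44x3 + 182x4 + 102x5 + 65x6 ≤ 442   (ash)
  3.5x1 + 3x2 + 0.8x3 + 43.2x4 + 12.9x5 + 2.2x6 ≥ 66.4   (calcium)
  x3 ≤ 1.5
  x2 ≤ 2
  x1, x2, x3, x4, x5, x6 ≥ 0.
The optimal basis is {fish meal, alfalfa meal}; sunflower meal, soybean meal, DDGS, cottonseed meal drop out. There the crude fibre and calcium constraints are tight.
That vertex is x4 = 0.877, x5 = 2.21.
Total cost: 1.23·0.877 + 0.26·2.21 = 1.6533.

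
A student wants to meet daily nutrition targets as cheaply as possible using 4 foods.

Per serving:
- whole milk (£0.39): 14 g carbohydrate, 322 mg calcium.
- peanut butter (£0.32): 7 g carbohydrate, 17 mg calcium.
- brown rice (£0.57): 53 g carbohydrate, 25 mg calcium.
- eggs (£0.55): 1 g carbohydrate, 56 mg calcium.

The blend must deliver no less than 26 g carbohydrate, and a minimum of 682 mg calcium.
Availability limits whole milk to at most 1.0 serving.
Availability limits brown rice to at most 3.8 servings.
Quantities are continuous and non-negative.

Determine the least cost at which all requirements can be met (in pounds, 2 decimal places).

This is a linear program. Let x1 = servings of whole milk, x2 = servings of peanut butter, x3 = servings of brown rice, x4 = servings of eggs.
Minimise 0.39x1 + 0.32x2 + 0.57x3 + 0.55x4 s.t.:
  14x1 + 7x2 + 53x3 + 1x4 ≥ 26   (carbohydrate)
  322x1 + 17x2 + 25x3 + 56x4 ≥ 682   (calcium)
  x1 ≤ 1
  x3 ≤ 3.8
  x1, x2, x3, x4 ≥ 0.
At the optimum only whole milk, brown rice, eggs are positive (peanut butter = 0). There the carbohydrate, calcium, the whole milk cap constraints are tight.
So whole milk = 1 serving, brown rice = 0.106 servings, eggs = 6.381 servings.
Total cost: 0.39·1 + 0.57·0.106 + 0.55·6.381 = 3.9600.

£3.96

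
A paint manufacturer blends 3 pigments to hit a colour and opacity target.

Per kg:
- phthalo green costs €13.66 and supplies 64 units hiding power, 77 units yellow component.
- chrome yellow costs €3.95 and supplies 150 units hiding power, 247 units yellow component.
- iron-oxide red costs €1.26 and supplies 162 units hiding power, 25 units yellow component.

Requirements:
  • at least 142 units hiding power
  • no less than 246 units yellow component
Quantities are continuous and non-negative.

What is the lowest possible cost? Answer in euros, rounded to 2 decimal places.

Treat it as an LP. Let x1 = kg of phthalo green, x2 = kg of chrome yellow, x3 = kg of iron-oxide red.
Minimise 13.66x1 + 3.95x2 + 1.26x3 with:
  64x1 + 150x2 + 162x3 ≥ 142   (hiding power)
  77x1 + 247x2 + 25x3 ≥ 246   (yellow component)
  x1, x2, x3 ≥ 0.
The minimum-cost mix takes nothing from phthalo green, iron-oxide red — only chrome yellow. There the yellow component constraint is tight.
Solving gives x2 = 0.996.
Objective = 3.95·0.996 = 3.9342.

€3.93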